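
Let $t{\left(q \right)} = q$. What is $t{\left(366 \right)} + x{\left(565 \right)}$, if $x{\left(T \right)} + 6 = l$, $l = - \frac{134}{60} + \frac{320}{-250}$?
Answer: $\frac{53473}{150} \approx 356.49$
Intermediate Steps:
$l = - \frac{527}{150}$ ($l = \left(-134\right) \frac{1}{60} + 320 \left(- \frac{1}{250}\right) = - \frac{67}{30} - \frac{32}{25} = - \frac{527}{150} \approx -3.5133$)
$x{\left(T \right)} = - \frac{1427}{150}$ ($x{\left(T \right)} = -6 - \frac{527}{150} = - \frac{1427}{150}$)
$t{\left(366 \right)} + x{\left(565 \right)} = 366 - \frac{1427}{150} = \frac{53473}{150}$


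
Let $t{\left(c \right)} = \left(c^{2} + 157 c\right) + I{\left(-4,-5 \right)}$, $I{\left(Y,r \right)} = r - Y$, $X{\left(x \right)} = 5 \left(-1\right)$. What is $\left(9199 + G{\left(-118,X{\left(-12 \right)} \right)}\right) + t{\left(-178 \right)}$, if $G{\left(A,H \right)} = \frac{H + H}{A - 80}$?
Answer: $\frac{1280669}{99} \approx 12936.0$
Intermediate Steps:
$X{\left(x \right)} = -5$
$t{\left(c \right)} = -1 + c^{2} + 157 c$ ($t{\left(c \right)} = \left(c^{2} + 157 c\right) - 1 = -1 + c^{2} + 157 c$)
$G{\left(A,H \right)} = \frac{2 H}{-80 + A}$
$\left(9199 + G{\left(-118,X{\left(-12 \right)} \right)}\right) + t{\left(-178 \right)} = \left(9199 + 2 \left(-5\right) \frac{1}{-80 - 118}\right) + \left(-1 + \left(-178\right)^{2} + 157 \left(-178\right)\right) = \left(9199 + 2 \left(-5\right) \frac{1}{-198}\right) - -3737 = \left(9199 + 2 \left(-5\right) \left(- \frac{1}{198}\right)\right) + 3737 = \left(9199 + \frac{5}{99}\right) + 3737 = \frac{910706}{99} + 3737 = \frac{1280669}{99}$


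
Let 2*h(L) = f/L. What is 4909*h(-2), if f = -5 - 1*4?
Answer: 44181/4 ≈ 11045.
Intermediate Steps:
f = -9 (f = -5 - 4 = -9)
h(L) = -9/(2*L) (h(L) = (-9/L)/2 = -9/(2*L))
4909*h(-2) = 4909*(-9/2/(-2)) = 4909*(-9/2*(-½)) = 4909*(9/4) = 44181/4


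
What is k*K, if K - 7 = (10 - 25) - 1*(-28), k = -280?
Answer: -5600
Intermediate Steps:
K = 20 (K = 7 + ((10 - 25) - 1*(-28)) = 7 + (-15 + 28) = 7 + 13 = 20)
k*K = -280*20 = -5600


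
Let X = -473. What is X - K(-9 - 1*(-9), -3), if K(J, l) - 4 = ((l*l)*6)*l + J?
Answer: -315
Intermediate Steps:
K(J, l) = 4 + J + 6*l³ (K(J, l) = 4 + (((l*l)*6)*l + J) = 4 + ((l²*6)*l + J) = 4 + ((6*l²)*l + J) = 4 + (6*l³ + J) = 4 + (J + 6*l³) = 4 + J + 6*l³)
X - K(-9 - 1*(-9), -3) = -473 - (4 + (-9 - 1*(-9)) + 6*(-3)³) = -473 - (4 + (-9 + 9) + 6*(-27)) = -473 - (4 + 0 - 162) = -473 - 1*(-158) = -473 + 158 = -315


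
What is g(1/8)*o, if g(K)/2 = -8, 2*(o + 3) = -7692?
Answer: 61584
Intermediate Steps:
o = -3849 (o = -3 + (½)*(-7692) = -3 - 3846 = -3849)
g(K) = -16 (g(K) = 2*(-8) = -16)
g(1/8)*o = -16*(-3849) = 61584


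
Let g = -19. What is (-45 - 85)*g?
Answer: 2470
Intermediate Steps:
(-45 - 85)*g = (-45 - 85)*(-19) = -130*(-19) = 2470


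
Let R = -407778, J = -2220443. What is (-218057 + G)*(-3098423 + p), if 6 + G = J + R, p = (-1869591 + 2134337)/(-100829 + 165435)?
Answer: 284879515671542064/32303 ≈ 8.8190e+12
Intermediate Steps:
p = 132373/32303 (p = 264746/64606 = 264746*(1/64606) = 132373/32303 ≈ 4.0979)
G = -2628227 (G = -6 + (-2220443 - 407778) = -6 - 2628221 = -2628227)
(-218057 + G)*(-3098423 + p) = (-218057 - 2628227)*(-3098423 + 132373/32303) = -2846284*(-100088225796/32303) = 284879515671542064/32303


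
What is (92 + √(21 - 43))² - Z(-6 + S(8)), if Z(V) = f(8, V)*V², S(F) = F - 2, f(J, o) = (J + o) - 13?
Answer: (92 + I*√22)² ≈ 8442.0 + 863.04*I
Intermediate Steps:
f(J, o) = -13 + J + o
S(F) = -2 + F
Z(V) = V²*(-5 + V) (Z(V) = (-13 + 8 + V)*V² = (-5 + V)*V² = V²*(-5 + V))
(92 + √(21 - 43))² - Z(-6 + S(8)) = (92 + √(21 - 43))² - (-6 + (-2 + 8))²*(-5 + (-6 + (-2 + 8))) = (92 + √(-22))² - (-6 + 6)²*(-5 + (-6 + 6)) = (92 + I*√22)² - 0²*(-5 + 0) = (92 + I*√22)² - 0*(-5) = (92 + I*√22)² - 1*0 = (92 + I*√22)² + 0 = (92 + I*√22)²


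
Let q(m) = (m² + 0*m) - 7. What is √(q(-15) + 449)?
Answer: √667 ≈ 25.826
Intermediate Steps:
q(m) = -7 + m² (q(m) = (m² + 0) - 7 = m² - 7 = -7 + m²)
√(q(-15) + 449) = √((-7 + (-15)²) + 449) = √((-7 + 225) + 449) = √(218 + 449) = √667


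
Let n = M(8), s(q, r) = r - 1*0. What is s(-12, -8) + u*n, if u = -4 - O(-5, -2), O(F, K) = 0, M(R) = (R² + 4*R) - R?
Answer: -360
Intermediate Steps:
M(R) = R² + 3*R
s(q, r) = r (s(q, r) = r + 0 = r)
n = 88 (n = 8*(3 + 8) = 8*11 = 88)
u = -4 (u = -4 - 1*0 = -4 + 0 = -4)
s(-12, -8) + u*n = -8 - 4*88 = -8 - 352 = -360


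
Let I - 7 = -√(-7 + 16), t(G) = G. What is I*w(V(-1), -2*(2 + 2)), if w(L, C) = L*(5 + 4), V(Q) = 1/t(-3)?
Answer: -12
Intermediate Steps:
V(Q) = -⅓ (V(Q) = 1/(-3) = -⅓)
w(L, C) = 9*L (w(L, C) = L*9 = 9*L)
I = 4 (I = 7 - √(-7 + 16) = 7 - √9 = 7 - 1*3 = 7 - 3 = 4)
I*w(V(-1), -2*(2 + 2)) = 4*(9*(-⅓)) = 4*(-3) = -12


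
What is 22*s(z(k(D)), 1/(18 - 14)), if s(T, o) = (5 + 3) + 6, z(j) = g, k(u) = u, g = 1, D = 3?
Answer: 308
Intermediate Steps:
z(j) = 1
s(T, o) = 14 (s(T, o) = 8 + 6 = 14)
22*s(z(k(D)), 1/(18 - 14)) = 22*14 = 308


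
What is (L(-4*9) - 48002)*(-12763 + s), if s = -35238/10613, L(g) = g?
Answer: 6508618516366/10613 ≈ 6.1327e+8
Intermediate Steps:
s = -35238/10613 (s = -35238*1/10613 = -35238/10613 ≈ -3.3203)
(L(-4*9) - 48002)*(-12763 + s) = (-4*9 - 48002)*(-12763 - 35238/10613) = (-36 - 48002)*(-135488957/10613) = -48038*(-135488957/10613) = 6508618516366/10613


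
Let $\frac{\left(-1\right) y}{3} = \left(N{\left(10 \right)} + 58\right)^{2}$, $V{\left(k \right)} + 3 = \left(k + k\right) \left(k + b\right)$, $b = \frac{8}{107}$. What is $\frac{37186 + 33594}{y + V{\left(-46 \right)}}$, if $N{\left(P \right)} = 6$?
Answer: $- \frac{7573460}{863049} \approx -8.7752$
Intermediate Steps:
$b = \frac{8}{107}$ ($b = 8 \cdot \frac{1}{107} = \frac{8}{107} \approx 0.074766$)
$V{\left(k \right)} = -3 + 2 k \left(\frac{8}{107} + k\right)$ ($V{\left(k \right)} = -3 + \left(k + k\right) \left(k + \frac{8}{107}\right) = -3 + 2 k \left(\frac{8}{107} + k\right)$)
$y = -12288$ ($y = - 3 \left(6 + 58\right)^{2} = - 3 \cdot 64^{2} = \left(-3\right) 4096 = -12288$)
$\frac{37186 + 33594}{y + V{\left(-46 \right)}} = \frac{37186 + 33594}{-12288 + \left(-3 + 2 \left(-46\right)^{2} + \frac{16}{107} \left(-46\right)\right)} = \frac{70780}{-12288 - - \frac{451767}{107}} = \frac{70780}{-12288 + \frac{451767}{107}} = \frac{70780}{- \frac{863049}{107}} = 70780 \left(- \frac{107}{863049}\right) = - \frac{7573460}{863049}$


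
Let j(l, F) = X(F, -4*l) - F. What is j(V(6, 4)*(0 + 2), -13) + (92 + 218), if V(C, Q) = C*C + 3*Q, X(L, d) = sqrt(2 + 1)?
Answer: 323 + sqrt(3) ≈ 324.73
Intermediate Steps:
X(L, d) = sqrt(3)
V(C, Q) = C**2 + 3*Q
j(l, F) = sqrt(3) - F
j(V(6, 4)*(0 + 2), -13) + (92 + 218) = (sqrt(3) - 1*(-13)) + (92 + 218) = (sqrt(3) + 13) + 310 = (13 + sqrt(3)) + 310 = 323 + sqrt(3)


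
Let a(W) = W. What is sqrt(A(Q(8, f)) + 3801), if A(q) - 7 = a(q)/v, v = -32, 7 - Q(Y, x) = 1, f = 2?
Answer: 5*sqrt(2437)/4 ≈ 61.707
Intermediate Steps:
Q(Y, x) = 6 (Q(Y, x) = 7 - 1*1 = 7 - 1 = 6)
A(q) = 7 - q/32 (A(q) = 7 + q/(-32) = 7 + q*(-1/32) = 7 - q/32)
sqrt(A(Q(8, f)) + 3801) = sqrt((7 - 1/32*6) + 3801) = sqrt((7 - 3/16) + 3801) = sqrt(109/16 + 3801) = sqrt(60925/16) = 5*sqrt(2437)/4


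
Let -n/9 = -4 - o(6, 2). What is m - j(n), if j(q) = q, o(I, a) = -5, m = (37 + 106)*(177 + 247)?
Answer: 60641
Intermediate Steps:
m = 60632 (m = 143*424 = 60632)
n = -9 (n = -9*(-4 - 1*(-5)) = -9*(-4 + 5) = -9*1 = -9)
m - j(n) = 60632 - 1*(-9) = 60632 + 9 = 60641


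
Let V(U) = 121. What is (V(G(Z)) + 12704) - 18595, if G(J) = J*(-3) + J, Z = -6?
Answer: -5770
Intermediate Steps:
G(J) = -2*J (G(J) = -3*J + J = -2*J)
(V(G(Z)) + 12704) - 18595 = (121 + 12704) - 18595 = 12825 - 18595 = -5770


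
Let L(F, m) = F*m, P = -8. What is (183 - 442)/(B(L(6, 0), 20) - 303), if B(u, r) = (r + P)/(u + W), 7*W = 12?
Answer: 7/8 ≈ 0.87500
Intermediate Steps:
W = 12/7 (W = (1/7)*12 = 12/7 ≈ 1.7143)
B(u, r) = (-8 + r)/(12/7 + u) (B(u, r) = (r - 8)/(u + 12/7) = (-8 + r)/(12/7 + u))
(183 - 442)/(B(L(6, 0), 20) - 303) = (183 - 442)/(7*(-8 + 20)/(12 + 7*(6*0)) - 303) = -259/(7*12/(12 + 7*0) - 303) = -259/(7*12/(12 + 0) - 303) = -259/(7*12/12 - 303) = -259/(7*(1/12)*12 - 303) = -259/(7 - 303) = -259/(-296) = -259*(-1/296) = 7/8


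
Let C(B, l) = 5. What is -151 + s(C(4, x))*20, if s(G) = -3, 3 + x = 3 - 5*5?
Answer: -211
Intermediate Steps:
x = -25 (x = -3 + (3 - 5*5) = -3 + (3 - 25) = -3 - 22 = -25)
-151 + s(C(4, x))*20 = -151 - 3*20 = -151 - 60 = -211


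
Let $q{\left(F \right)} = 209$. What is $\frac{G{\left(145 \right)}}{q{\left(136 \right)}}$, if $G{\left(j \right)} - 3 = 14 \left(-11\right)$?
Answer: $- \frac{151}{209} \approx -0.72249$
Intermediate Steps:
$G{\left(j \right)} = -151$ ($G{\left(j \right)} = 3 + 14 \left(-11\right) = 3 - 154 = -151$)
$\frac{G{\left(145 \right)}}{q{\left(136 \right)}} = - \frac{151}{209}$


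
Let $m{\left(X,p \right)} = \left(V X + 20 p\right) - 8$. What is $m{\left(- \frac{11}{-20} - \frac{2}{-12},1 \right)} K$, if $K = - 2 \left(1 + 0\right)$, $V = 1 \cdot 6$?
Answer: $- \frac{163}{5} \approx -32.6$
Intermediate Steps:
$V = 6$
$K = -2$ ($K = \left(-2\right) 1 = -2$)
$m{\left(X,p \right)} = -8 + 6 X + 20 p$ ($m{\left(X,p \right)} = \left(6 X + 20 p\right) - 8 = -8 + 6 X + 20 p$)
$m{\left(- \frac{11}{-20} - \frac{2}{-12},1 \right)} K = \left(-8 + 6 \left(- \frac{11}{-20} - \frac{2}{-12}\right) + 20 \cdot 1\right) \left(-2\right) = \left(-8 + 6 \left(\left(-11\right) \left(- \frac{1}{20}\right) - - \frac{1}{6}\right) + 20\right) \left(-2\right) = \left(-8 + 6 \left(\frac{11}{20} + \frac{1}{6}\right) + 20\right) \left(-2\right) = \left(-8 + 6 \cdot \frac{43}{60} + 20\right) \left(-2\right) = \left(-8 + \frac{43}{10} + 20\right) \left(-2\right) = \frac{163}{10} \left(-2\right) = - \frac{163}{5}$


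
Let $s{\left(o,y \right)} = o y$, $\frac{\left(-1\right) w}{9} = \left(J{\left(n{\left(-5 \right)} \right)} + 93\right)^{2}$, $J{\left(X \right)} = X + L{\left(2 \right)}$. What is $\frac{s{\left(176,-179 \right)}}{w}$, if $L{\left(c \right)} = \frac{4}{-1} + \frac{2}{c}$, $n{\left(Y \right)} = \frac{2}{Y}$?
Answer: $\frac{49225}{112896} \approx 0.43602$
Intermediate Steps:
$L{\left(c \right)} = -4 + \frac{2}{c}$ ($L{\left(c \right)} = 4 \left(-1\right) + \frac{2}{c} = -4 + \frac{2}{c}$)
$J{\left(X \right)} = -3 + X$ ($J{\left(X \right)} = X - \left(4 - \frac{2}{2}\right) = X + \left(-4 + 2 \cdot \frac{1}{2}\right) = X + \left(-4 + 1\right) = X - 3 = -3 + X$)
$w = - \frac{1806336}{25}$ ($w = - 9 \left(\left(-3 + \frac{2}{-5}\right) + 93\right)^{2} = - 9 \left(\left(-3 + 2 \left(- \frac{1}{5}\right)\right) + 93\right)^{2} = - 9 \left(\left(-3 - \frac{2}{5}\right) + 93\right)^{2} = - 9 \left(- \frac{17}{5} + 93\right)^{2} = - 9 \left(\frac{448}{5}\right)^{2} = \left(-9\right) \frac{200704}{25} = - \frac{1806336}{25} \approx -72254.0$)
$\frac{s{\left(176,-179 \right)}}{w} = \frac{176 \left(-179\right)}{- \frac{1806336}{25}} = \left(-31504\right) \left(- \frac{25}{1806336}\right) = \frac{49225}{112896}$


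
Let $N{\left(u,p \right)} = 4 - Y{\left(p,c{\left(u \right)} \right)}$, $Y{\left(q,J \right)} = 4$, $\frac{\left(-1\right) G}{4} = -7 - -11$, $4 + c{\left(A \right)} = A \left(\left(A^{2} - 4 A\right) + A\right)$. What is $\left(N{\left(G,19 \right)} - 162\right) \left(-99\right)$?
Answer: $16038$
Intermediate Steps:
$c{\left(A \right)} = -4 + A \left(A^{2} - 3 A\right)$ ($c{\left(A \right)} = -4 + A \left(\left(A^{2} - 4 A\right) + A\right) = -4 + A \left(A^{2} - 3 A\right)$)
$G = -16$ ($G = - 4 \left(-7 - -11\right) = - 4 \left(-7 + 11\right) = \left(-4\right) 4 = -16$)
$N{\left(u,p \right)} = 0$ ($N{\left(u,p \right)} = 4 - 4 = 0$)
$\left(N{\left(G,19 \right)} - 162\right) \left(-99\right) = \left(0 - 162\right) \left(-99\right) = \left(-162\right) \left(-99\right) = 16038$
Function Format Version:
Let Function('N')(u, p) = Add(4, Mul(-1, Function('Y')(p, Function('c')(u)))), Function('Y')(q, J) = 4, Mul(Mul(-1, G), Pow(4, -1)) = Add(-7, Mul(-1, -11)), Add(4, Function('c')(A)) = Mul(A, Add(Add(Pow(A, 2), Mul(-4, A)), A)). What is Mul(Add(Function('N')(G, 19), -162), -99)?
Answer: 16038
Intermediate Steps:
Function('c')(A) = Add(-4, Mul(A, Add(Pow(A, 2), Mul(-3, A)))) (Function('c')(A) = Add(-4, Mul(A, Add(Add(Pow(A, 2), Mul(-4, A)), A))) = Add(-4, Mul(A, Add(Pow(A, 2), Mul(-3, A)))))
G = -16 (G = Mul(-4, Add(-7, Mul(-1, -11))) = Mul(-4, Add(-7, 11)) = Mul(-4, 4) = -16)
Function('N')(u, p) = 0 (Function('N')(u, p) = Add(4, Mul(-1, 4)) = Add(4, -4) = 0)
Mul(Add(Function('N')(G, 19), -162), -99) = Mul(Add(0, -162), -99) = Mul(-162, -99) = 16038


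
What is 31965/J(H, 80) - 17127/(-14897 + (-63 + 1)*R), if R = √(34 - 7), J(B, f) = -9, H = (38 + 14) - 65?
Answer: -2362692804998/665450463 - 3185622*√3/221816821 ≈ -3550.5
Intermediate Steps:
H = -13 (H = 52 - 65 = -13)
R = 3*√3 (R = √27 = 3*√3 ≈ 5.1962)
31965/J(H, 80) - 17127/(-14897 + (-63 + 1)*R) = 31965/(-9) - 17127/(-14897 + (-63 + 1)*(3*√3)) = 31965*(-⅑) - 17127/(-14897 - 186*√3) = -10655/3 - 17127/(-14897 - 186*√3)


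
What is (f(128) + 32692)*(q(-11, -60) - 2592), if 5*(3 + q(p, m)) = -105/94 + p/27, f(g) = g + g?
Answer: -542561618606/6345 ≈ -8.5510e+7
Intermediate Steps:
f(g) = 2*g
q(p, m) = -303/94 + p/135 (q(p, m) = -3 + (-105/94 + p/27)/5 = -3 + (-21/94 + p/135) = -303/94 + p/135)
(f(128) + 32692)*(q(-11, -60) - 2592) = (2*128 + 32692)*((-303/94 + (1/135)*(-11)) - 2592) = (256 + 32692)*((-303/94 - 11/135) - 2592) = 32948*(-41939/12690 - 2592) = 32948*(-32934419/12690) = -542561618606/6345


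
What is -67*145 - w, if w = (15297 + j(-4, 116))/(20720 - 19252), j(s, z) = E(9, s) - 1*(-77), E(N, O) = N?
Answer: -14277003/1468 ≈ -9725.5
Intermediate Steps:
j(s, z) = 86 (j(s, z) = 9 - 1*(-77) = 9 + 77 = 86)
w = 15383/1468 (w = (15297 + 86)/(20720 - 19252) = 15383/1468 ≈ 10.479)
-67*145 - w = -67*145 - 1*15383/1468 = -9715 - 15383/1468 = -14277003/1468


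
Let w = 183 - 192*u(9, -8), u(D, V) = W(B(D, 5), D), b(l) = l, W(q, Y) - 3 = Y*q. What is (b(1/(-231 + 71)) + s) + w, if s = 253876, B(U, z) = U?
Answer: 38068959/160 ≈ 2.3793e+5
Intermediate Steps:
W(q, Y) = 3 + Y*q
u(D, V) = 3 + D² (u(D, V) = 3 + D*D = 3 + D²)
w = -15945 (w = 183 - 192*(3 + 9²) = 183 - 192*(3 + 81) = 183 - 192*84 = 183 - 16128 = -15945)
(b(1/(-231 + 71)) + s) + w = (1/(-231 + 71) + 253876) - 15945 = (1/(-160) + 253876) - 15945 = (-1/160 + 253876) - 15945 = 40620159/160 - 15945 = 38068959/160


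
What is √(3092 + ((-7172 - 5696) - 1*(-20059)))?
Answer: √10283 ≈ 101.41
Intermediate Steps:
√(3092 + ((-7172 - 5696) - 1*(-20059))) = √(3092 + (-12868 + 20059)) = √(3092 + 7191) = √10283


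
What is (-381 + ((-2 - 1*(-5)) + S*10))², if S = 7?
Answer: 94864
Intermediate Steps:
(-381 + ((-2 - 1*(-5)) + S*10))² = (-381 + ((-2 - 1*(-5)) + 7*10))² = (-381 + ((-2 + 5) + 70))² = (-381 + (3 + 70))² = (-381 + 73)² = (-308)² = 94864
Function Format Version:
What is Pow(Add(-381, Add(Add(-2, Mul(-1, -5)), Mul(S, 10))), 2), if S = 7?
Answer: 94864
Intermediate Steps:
Pow(Add(-381, Add(Add(-2, Mul(-1, -5)), Mul(S, 10))), 2) = Pow(Add(-381, Add(Add(-2, Mul(-1, -5)), Mul(7, 10))), 2) = Pow(Add(-381, Add(Add(-2, 5), 70)), 2) = Pow(Add(-381, Add(3, 70)), 2) = Pow(Add(-381, 73), 2) = Pow(-308, 2) = 94864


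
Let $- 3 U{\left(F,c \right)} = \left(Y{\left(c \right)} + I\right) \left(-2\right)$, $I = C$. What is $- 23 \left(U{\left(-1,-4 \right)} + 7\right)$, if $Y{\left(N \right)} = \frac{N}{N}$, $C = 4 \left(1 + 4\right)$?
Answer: $-483$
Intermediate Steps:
$C = 20$ ($C = 4 \cdot 5 = 20$)
$I = 20$
$Y{\left(N \right)} = 1$
$U{\left(F,c \right)} = 14$ ($U{\left(F,c \right)} = - \frac{\left(1 + 20\right) \left(-2\right)}{3} = - \frac{21 \left(-2\right)}{3} = \left(- \frac{1}{3}\right) \left(-42\right) = 14$)
$- 23 \left(U{\left(-1,-4 \right)} + 7\right) = - 23 \left(14 + 7\right) = \left(-23\right) 21 = -483$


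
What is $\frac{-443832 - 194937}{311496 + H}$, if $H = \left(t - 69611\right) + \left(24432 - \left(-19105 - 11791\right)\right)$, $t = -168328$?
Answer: $- \frac{638769}{128885} \approx -4.9561$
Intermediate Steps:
$H = -182611$ ($H = \left(-168328 - 69611\right) + \left(24432 - \left(-19105 - 11791\right)\right) = -237939 + \left(24432 - \left(-19105 - 11791\right)\right) = -237939 + \left(24432 - -30896\right) = -237939 + \left(24432 + 30896\right) = -237939 + 55328 = -182611$)
$\frac{-443832 - 194937}{311496 + H} = \frac{-443832 - 194937}{311496 - 182611} = - \frac{638769}{128885}$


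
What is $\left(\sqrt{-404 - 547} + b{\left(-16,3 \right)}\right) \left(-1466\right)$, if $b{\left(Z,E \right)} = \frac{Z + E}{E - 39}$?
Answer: $- \frac{9529}{18} - 1466 i \sqrt{951} \approx -529.39 - 45209.0 i$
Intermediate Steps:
$b{\left(Z,E \right)} = \frac{E + Z}{-39 + E}$
$\left(\sqrt{-404 - 547} + b{\left(-16,3 \right)}\right) \left(-1466\right) = \left(\sqrt{-404 - 547} + \frac{3 - 16}{-39 + 3}\right) \left(-1466\right) = \left(\sqrt{-951} + \frac{1}{-36} \left(-13\right)\right) \left(-1466\right) = \left(i \sqrt{951} - - \frac{13}{36}\right) \left(-1466\right) = \left(i \sqrt{951} + \frac{13}{36}\right) \left(-1466\right) = \left(\frac{13}{36} + i \sqrt{951}\right) \left(-1466\right) = - \frac{9529}{18} - 1466 i \sqrt{951}$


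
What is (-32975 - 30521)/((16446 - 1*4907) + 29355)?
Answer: -31748/20447 ≈ -1.5527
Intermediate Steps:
(-32975 - 30521)/((16446 - 1*4907) + 29355) = -63496/((16446 - 4907) + 29355) = -63496/(11539 + 29355) = -63496/40894 = -63496*1/40894 = -31748/20447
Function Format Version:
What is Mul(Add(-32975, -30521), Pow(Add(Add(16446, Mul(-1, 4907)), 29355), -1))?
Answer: Rational(-31748, 20447) ≈ -1.5527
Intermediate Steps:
Mul(Add(-32975, -30521), Pow(Add(Add(16446, Mul(-1, 4907)), 29355), -1)) = Mul(-63496, Pow(Add(Add(16446, -4907), 29355), -1)) = Mul(-63496, Pow(Add(11539, 29355), -1)) = Mul(-63496, Pow(40894, -1)) = Mul(-63496, Rational(1, 40894)) = Rational(-31748, 20447)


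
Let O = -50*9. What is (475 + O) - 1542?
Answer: -1517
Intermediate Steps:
O = -450
(475 + O) - 1542 = (475 - 450) - 1542 = 25 - 1542 = -1517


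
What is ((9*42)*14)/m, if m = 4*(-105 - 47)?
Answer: -1323/152 ≈ -8.7039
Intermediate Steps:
m = -608 (m = 4*(-152) = -608)
((9*42)*14)/m = ((9*42)*14)/(-608) = (378*14)*(-1/608) = 5292*(-1/608) = -1323/152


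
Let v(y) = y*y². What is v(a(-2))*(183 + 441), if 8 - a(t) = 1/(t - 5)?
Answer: 115560432/343 ≈ 3.3691e+5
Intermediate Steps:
a(t) = 8 - 1/(-5 + t) (a(t) = 8 - 1/(t - 5) = 8 - 1/(-5 + t))
v(y) = y³
v(a(-2))*(183 + 441) = ((-41 + 8*(-2))/(-5 - 2))³*(183 + 441) = ((-41 - 16)/(-7))³*624 = (-⅐*(-57))³*624 = (57/7)³*624 = (185193/343)*624 = 115560432/343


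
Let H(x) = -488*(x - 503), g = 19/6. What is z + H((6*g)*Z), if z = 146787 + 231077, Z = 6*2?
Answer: 512064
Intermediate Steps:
g = 19/6 (g = 19*(⅙) = 19/6 ≈ 3.1667)
Z = 12
z = 377864
H(x) = 245464 - 488*x (H(x) = -488*(-503 + x) = 245464 - 488*x)
z + H((6*g)*Z) = 377864 + (245464 - 488*6*(19/6)*12) = 377864 + (245464 - 9272*12) = 377864 + (245464 - 488*228) = 377864 + (245464 - 111264) = 377864 + 134200 = 512064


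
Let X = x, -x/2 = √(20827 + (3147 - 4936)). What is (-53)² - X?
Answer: 2809 + 2*√19038 ≈ 3085.0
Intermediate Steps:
x = -2*√19038 (x = -2*√(20827 + (3147 - 4936)) = -2*√(20827 - 1789) = -2*√19038 ≈ -275.96)
X = -2*√19038 ≈ -275.96
(-53)² - X = (-53)² - (-2)*√19038 = 2809 + 2*√19038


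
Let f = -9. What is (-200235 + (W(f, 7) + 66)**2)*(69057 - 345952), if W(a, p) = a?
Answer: 54544438470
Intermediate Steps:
(-200235 + (W(f, 7) + 66)**2)*(69057 - 345952) = (-200235 + (-9 + 66)**2)*(69057 - 345952) = (-200235 + 57**2)*(-276895) = (-200235 + 3249)*(-276895) = -196986*(-276895) = 54544438470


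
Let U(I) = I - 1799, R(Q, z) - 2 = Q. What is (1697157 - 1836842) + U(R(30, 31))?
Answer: -141452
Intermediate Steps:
R(Q, z) = 2 + Q
U(I) = -1799 + I
(1697157 - 1836842) + U(R(30, 31)) = (1697157 - 1836842) + (-1799 + (2 + 30)) = -139685 + (-1799 + 32) = -139685 - 1767 = -141452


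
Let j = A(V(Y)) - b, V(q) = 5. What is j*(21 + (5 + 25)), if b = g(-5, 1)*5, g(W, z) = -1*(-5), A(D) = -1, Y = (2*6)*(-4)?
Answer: -1326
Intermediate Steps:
Y = -48 (Y = 12*(-4) = -48)
g(W, z) = 5
b = 25 (b = 5*5 = 25)
j = -26 (j = -1 - 1*25 = -1 - 25 = -26)
j*(21 + (5 + 25)) = -26*(21 + (5 + 25)) = -26*(21 + 30) = -26*51 = -1326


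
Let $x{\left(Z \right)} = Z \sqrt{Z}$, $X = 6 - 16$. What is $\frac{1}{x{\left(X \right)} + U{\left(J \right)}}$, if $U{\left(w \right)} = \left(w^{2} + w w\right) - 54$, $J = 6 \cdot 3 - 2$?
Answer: $\frac{i}{2 \left(5 \sqrt{10} + 229 i\right)} \approx 0.002173 + 0.00015004 i$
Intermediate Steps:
$J = 16$ ($J = 18 - 2 = 16$)
$U{\left(w \right)} = -54 + 2 w^{2}$ ($U{\left(w \right)} = \left(w^{2} + w^{2}\right) - 54 = 2 w^{2} - 54 = -54 + 2 w^{2}$)
$X = -10$ ($X = 6 - 16 = -10$)
$x{\left(Z \right)} = Z^{\frac{3}{2}}$
$\frac{1}{x{\left(X \right)} + U{\left(J \right)}} = \frac{1}{\left(-10\right)^{\frac{3}{2}} - \left(54 - 2 \cdot 16^{2}\right)} = \frac{1}{- 10 i \sqrt{10} + \left(-54 + 2 \cdot 256\right)} = \frac{1}{- 10 i \sqrt{10} + \left(-54 + 512\right)} = \frac{1}{- 10 i \sqrt{10} + 458} = \frac{1}{458 - 10 i \sqrt{10}}$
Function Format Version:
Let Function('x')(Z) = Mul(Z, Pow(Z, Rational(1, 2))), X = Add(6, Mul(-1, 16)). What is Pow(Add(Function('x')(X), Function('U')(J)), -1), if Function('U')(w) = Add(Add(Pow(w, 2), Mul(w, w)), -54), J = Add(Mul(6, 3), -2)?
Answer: Mul(Rational(1, 2), I, Pow(Add(Mul(5, Pow(10, Rational(1, 2))), Mul(229, I)), -1)) ≈ Add(0.0021730, Mul(0.00015004, I))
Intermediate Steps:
J = 16 (J = Add(18, -2) = 16)
Function('U')(w) = Add(-54, Mul(2, Pow(w, 2))) (Function('U')(w) = Add(Add(Pow(w, 2), Pow(w, 2)), -54) = Add(Mul(2, Pow(w, 2)), -54) = Add(-54, Mul(2, Pow(w, 2))))
X = -10 (X = Add(6, -16) = -10)
Function('x')(Z) = Pow(Z, Rational(3, 2))
Pow(Add(Function('x')(X), Function('U')(J)), -1) = Pow(Add(Pow(-10, Rational(3, 2)), Add(-54, Mul(2, Pow(16, 2)))), -1) = Pow(Add(Mul(-10, I, Pow(10, Rational(1, 2))), Add(-54, Mul(2, 256))), -1) = Pow(Add(Mul(-10, I, Pow(10, Rational(1, 2))), Add(-54, 512)), -1) = Pow(Add(Mul(-10, I, Pow(10, Rational(1, 2))), 458), -1) = Pow(Add(458, Mul(-10, I, Pow(10, Rational(1, 2)))), -1)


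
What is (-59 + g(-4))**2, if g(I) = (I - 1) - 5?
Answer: 4761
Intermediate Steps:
g(I) = -6 + I (g(I) = (-1 + I) - 5 = -6 + I)
(-59 + g(-4))**2 = (-59 + (-6 - 4))**2 = (-59 - 10)**2 = (-69)**2 = 4761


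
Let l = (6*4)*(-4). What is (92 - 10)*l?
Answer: -7872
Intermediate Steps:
l = -96 (l = 24*(-4) = -96)
(92 - 10)*l = (92 - 10)*(-96) = 82*(-96) = -7872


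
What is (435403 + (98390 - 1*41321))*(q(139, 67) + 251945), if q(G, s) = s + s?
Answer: 124141849288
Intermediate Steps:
q(G, s) = 2*s
(435403 + (98390 - 1*41321))*(q(139, 67) + 251945) = (435403 + (98390 - 1*41321))*(2*67 + 251945) = (435403 + (98390 - 41321))*(134 + 251945) = (435403 + 57069)*252079 = 492472*252079 = 124141849288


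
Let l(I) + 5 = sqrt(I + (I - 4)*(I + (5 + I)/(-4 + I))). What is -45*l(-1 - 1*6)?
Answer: 225 - 90*sqrt(17) ≈ -146.08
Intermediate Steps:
l(I) = -5 + sqrt(I + (-4 + I)*(I + (5 + I)/(-4 + I))) (l(I) = -5 + sqrt(I + (I - 4)*(I + (5 + I)/(-4 + I))) = -5 + sqrt(I + (-4 + I)*(I + (5 + I)/(-4 + I))))
-45*l(-1 - 1*6) = -45*(-5 + sqrt((-20 + (-1 - 1*6)**3 - 6*(-1 - 1*6)**2 + 13*(-1 - 1*6))/(-4 + (-1 - 1*6)))) = -45*(-5 + sqrt((-20 + (-1 - 6)**3 - 6*(-1 - 6)**2 + 13*(-1 - 6))/(-4 + (-1 - 6)))) = -45*(-5 + sqrt((-20 + (-7)**3 - 6*(-7)**2 + 13*(-7))/(-4 - 7))) = -45*(-5 + sqrt((-20 - 343 - 6*49 - 91)/(-11))) = -45*(-5 + sqrt(-(-20 - 343 - 294 - 91)/11)) = -45*(-5 + sqrt(-1/11*(-748))) = -45*(-5 + sqrt(68)) = -45*(-5 + 2*sqrt(17)) = 225 - 90*sqrt(17)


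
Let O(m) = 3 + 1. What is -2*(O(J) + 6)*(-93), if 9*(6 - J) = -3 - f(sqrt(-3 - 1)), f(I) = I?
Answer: 1860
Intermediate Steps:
J = 19/3 + 2*I/9 (J = 6 - (-3 - sqrt(-3 - 1))/9 = 6 - (-3 - sqrt(-4))/9 = 6 - (-3 - 2*I)/9 = 6 + (1/3 + 2*I/9) = 19/3 + 2*I/9 ≈ 6.3333 + 0.22222*I)
O(m) = 4
-2*(O(J) + 6)*(-93) = -2*(4 + 6)*(-93) = -2*10*(-93) = -20*(-93) = 1860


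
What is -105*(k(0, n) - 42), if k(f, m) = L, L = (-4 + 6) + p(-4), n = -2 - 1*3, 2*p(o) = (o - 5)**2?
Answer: -105/2 ≈ -52.500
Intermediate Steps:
p(o) = (-5 + o)**2/2 (p(o) = (o - 5)**2/2 = (-5 + o)**2/2)
n = -5 (n = -2 - 3 = -5)
L = 85/2 (L = (-4 + 6) + (-5 - 4)**2/2 = 2 + (1/2)*(-9)**2 = 2 + (1/2)*81 = 2 + 81/2 = 85/2 ≈ 42.500)
k(f, m) = 85/2
-105*(k(0, n) - 42) = -105*(85/2 - 42) = -105*1/2 = -105/2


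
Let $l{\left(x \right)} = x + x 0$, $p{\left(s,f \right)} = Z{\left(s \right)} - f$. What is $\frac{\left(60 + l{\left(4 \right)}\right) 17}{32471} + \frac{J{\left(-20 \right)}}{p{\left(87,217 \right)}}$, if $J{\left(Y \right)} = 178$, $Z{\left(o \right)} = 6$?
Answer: $- \frac{5550270}{6851381} \approx -0.81009$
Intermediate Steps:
$p{\left(s,f \right)} = 6 - f$
$l{\left(x \right)} = x$ ($l{\left(x \right)} = x + 0 = x$)
$\frac{\left(60 + l{\left(4 \right)}\right) 17}{32471} + \frac{J{\left(-20 \right)}}{p{\left(87,217 \right)}} = \frac{\left(60 + 4\right) 17}{32471} + \frac{178}{6 - 217} = 64 \cdot 17 \cdot \frac{1}{32471} + \frac{178}{6 - 217} = 1088 \cdot \frac{1}{32471} + \frac{178}{-211} = \frac{1088}{32471} + 178 \left(- \frac{1}{211}\right) = \frac{1088}{32471} - \frac{178}{211} = - \frac{5550270}{6851381}$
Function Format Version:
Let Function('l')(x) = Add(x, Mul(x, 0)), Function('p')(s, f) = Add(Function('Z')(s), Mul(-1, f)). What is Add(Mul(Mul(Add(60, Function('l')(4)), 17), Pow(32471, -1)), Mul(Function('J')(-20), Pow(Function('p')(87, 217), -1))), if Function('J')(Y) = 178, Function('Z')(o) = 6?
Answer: Rational(-5550270, 6851381) ≈ -0.81009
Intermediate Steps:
Function('p')(s, f) = Add(6, Mul(-1, f))
Function('l')(x) = x (Function('l')(x) = Add(x, 0) = x)
Add(Mul(Mul(Add(60, Function('l')(4)), 17), Pow(32471, -1)), Mul(Function('J')(-20), Pow(Function('p')(87, 217), -1))) = Add(Mul(Mul(Add(60, 4), 17), Pow(32471, -1)), Mul(178, Pow(Add(6, Mul(-1, 217)), -1))) = Add(Mul(Mul(64, 17), Rational(1, 32471)), Mul(178, Pow(Add(6, -217), -1))) = Add(Mul(1088, Rational(1, 32471)), Mul(178, Pow(-211, -1))) = Add(Rational(1088, 32471), Mul(178, Rational(-1, 211))) = Add(Rational(1088, 32471), Rational(-178, 211)) = Rational(-5550270, 6851381)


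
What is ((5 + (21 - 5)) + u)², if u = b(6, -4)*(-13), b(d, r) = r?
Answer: 5329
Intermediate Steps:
u = 52 (u = -4*(-13) = 52)
((5 + (21 - 5)) + u)² = ((5 + (21 - 5)) + 52)² = ((5 + 16) + 52)² = (21 + 52)² = 73² = 5329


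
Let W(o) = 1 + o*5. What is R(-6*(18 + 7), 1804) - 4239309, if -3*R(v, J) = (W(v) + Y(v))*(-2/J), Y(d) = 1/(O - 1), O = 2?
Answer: -521435041/123 ≈ -4.2393e+6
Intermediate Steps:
Y(d) = 1 (Y(d) = 1/(2 - 1) = 1/1 = 1)
W(o) = 1 + 5*o
R(v, J) = 2*(2 + 5*v)/(3*J) (R(v, J) = -((1 + 5*v) + 1)*(-2/J)/3 = -(2 + 5*v)*(-2/J)/3 = -(-2)*(2 + 5*v)/(3*J) = 2*(2 + 5*v)/(3*J))
R(-6*(18 + 7), 1804) - 4239309 = (⅔)*(2 + 5*(-6*(18 + 7)))/1804 - 4239309 = (⅔)*(1/1804)*(2 + 5*(-6*25)) - 4239309 = (⅔)*(1/1804)*(2 + 5*(-150)) - 4239309 = (⅔)*(1/1804)*(2 - 750) - 4239309 = (⅔)*(1/1804)*(-748) - 4239309 = -34/123 - 4239309 = -521435041/123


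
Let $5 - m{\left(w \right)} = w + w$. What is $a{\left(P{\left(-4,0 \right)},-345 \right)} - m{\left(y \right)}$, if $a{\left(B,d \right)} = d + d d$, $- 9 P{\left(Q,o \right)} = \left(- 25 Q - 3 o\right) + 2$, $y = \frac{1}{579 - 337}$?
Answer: $\frac{14359676}{121} \approx 1.1868 \cdot 10^{5}$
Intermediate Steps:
$y = \frac{1}{242} \approx 0.0041322$
$P{\left(Q,o \right)} = - \frac{2}{9} + \frac{o}{3} + \frac{25 Q}{9}$ ($P{\left(Q,o \right)} = - \frac{\left(- 25 Q - 3 o\right) + 2}{9} = - \frac{2 - 25 Q - 3 o}{9} = - \frac{2}{9} + \frac{o}{3} + \frac{25 Q}{9}$)
$m{\left(w \right)} = 5 - 2 w$ ($m{\left(w \right)} = 5 - \left(w + w\right) = 5 - 2 w$)
$a{\left(B,d \right)} = d + d^{2}$
$a{\left(P{\left(-4,0 \right)},-345 \right)} - m{\left(y \right)} = - 345 \left(1 - 345\right) - \left(5 - \frac{1}{121}\right) = \left(-345\right) \left(-344\right) - \left(5 - \frac{1}{121}\right) = 118680 - \frac{604}{121} = \frac{14359676}{121}$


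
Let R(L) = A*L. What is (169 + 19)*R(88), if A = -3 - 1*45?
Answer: -794112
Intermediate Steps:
A = -48 (A = -3 - 45 = -48)
R(L) = -48*L
(169 + 19)*R(88) = (169 + 19)*(-48*88) = 188*(-4224) = -794112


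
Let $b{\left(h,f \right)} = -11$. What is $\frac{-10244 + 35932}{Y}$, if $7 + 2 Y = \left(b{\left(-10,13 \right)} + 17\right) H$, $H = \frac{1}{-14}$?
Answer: $-6916$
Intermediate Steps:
$H = - \frac{1}{14} \approx -0.071429$
$Y = - \frac{26}{7}$ ($Y = - \frac{7}{2} + \frac{\left(-11 + 17\right) \left(- \frac{1}{14}\right)}{2} = - \frac{7}{2} + \frac{6 \left(- \frac{1}{14}\right)}{2} = - \frac{7}{2} + \frac{1}{2} \left(- \frac{3}{7}\right) = - \frac{7}{2} - \frac{3}{14} = - \frac{26}{7} \approx -3.7143$)
$\frac{-10244 + 35932}{Y} = \frac{-10244 + 35932}{- \frac{26}{7}} = 25688 \left(- \frac{7}{26}\right) = -6916$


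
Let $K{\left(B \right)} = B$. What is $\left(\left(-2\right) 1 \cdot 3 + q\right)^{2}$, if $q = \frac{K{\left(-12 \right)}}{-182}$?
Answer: $\frac{291600}{8281} \approx 35.213$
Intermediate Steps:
$q = \frac{6}{91}$ ($q = - \frac{12}{-182} = \left(-12\right) \left(- \frac{1}{182}\right) = \frac{6}{91} \approx 0.065934$)
$\left(\left(-2\right) 1 \cdot 3 + q\right)^{2} = \left(\left(-2\right) 1 \cdot 3 + \frac{6}{91}\right)^{2} = \left(\left(-2\right) 3 + \frac{6}{91}\right)^{2} = \left(-6 + \frac{6}{91}\right)^{2} = \left(- \frac{540}{91}\right)^{2} = \frac{291600}{8281}$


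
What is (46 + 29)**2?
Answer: 5625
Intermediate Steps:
(46 + 29)**2 = 75**2 = 5625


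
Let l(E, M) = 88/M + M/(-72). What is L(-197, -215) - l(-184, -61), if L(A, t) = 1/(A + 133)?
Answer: 20371/35136 ≈ 0.57978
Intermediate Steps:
L(A, t) = 1/(133 + A)
l(E, M) = 88/M - M/72 (l(E, M) = 88/M + M*(-1/72) = 88/M - M/72)
L(-197, -215) - l(-184, -61) = 1/(133 - 197) - (88/(-61) - 1/72*(-61)) = 1/(-64) - (88*(-1/61) + 61/72) = -1/64 - (-88/61 + 61/72) = -1/64 - 1*(-2615/4392) = -1/64 + 2615/4392 = 20371/35136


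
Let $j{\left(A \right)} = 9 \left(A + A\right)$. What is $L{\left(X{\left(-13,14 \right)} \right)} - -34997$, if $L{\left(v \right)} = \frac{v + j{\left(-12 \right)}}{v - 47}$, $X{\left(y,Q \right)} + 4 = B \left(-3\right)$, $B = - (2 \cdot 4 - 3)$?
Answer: $\frac{1260097}{36} \approx 35003.0$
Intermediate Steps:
$j{\left(A \right)} = 18 A$ ($j{\left(A \right)} = 9 \cdot 2 A = 18 A$)
$B = -5$ ($B = - (8 - 3) = \left(-1\right) 5 = -5$)
$X{\left(y,Q \right)} = 11$ ($X{\left(y,Q \right)} = -4 - -15 = -4 + 15 = 11$)
$L{\left(v \right)} = \frac{-216 + v}{-47 + v}$ ($L{\left(v \right)} = \frac{v + 18 \left(-12\right)}{v - 47} = \frac{v - 216}{-47 + v} = \frac{-216 + v}{-47 + v}$)
$L{\left(X{\left(-13,14 \right)} \right)} - -34997 = \frac{-216 + 11}{-47 + 11} - -34997 = \frac{1}{-36} \left(-205\right) + 34997 = \left(- \frac{1}{36}\right) \left(-205\right) + 34997 = \frac{205}{36} + 34997 = \frac{1260097}{36}$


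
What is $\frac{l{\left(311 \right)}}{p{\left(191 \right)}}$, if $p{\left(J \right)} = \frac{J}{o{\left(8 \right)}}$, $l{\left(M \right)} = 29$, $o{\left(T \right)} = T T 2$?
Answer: $\frac{3712}{191} \approx 19.435$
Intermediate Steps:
$o{\left(T \right)} = 2 T^{2}$ ($o{\left(T \right)} = T^{2} \cdot 2 = 2 T^{2}$)
$p{\left(J \right)} = \frac{J}{128}$ ($p{\left(J \right)} = \frac{J}{2 \cdot 8^{2}} = \frac{J}{2 \cdot 64} = \frac{J}{128}$)
$\frac{l{\left(311 \right)}}{p{\left(191 \right)}} = \frac{29}{\frac{1}{128} \cdot 191} = \frac{29}{\frac{191}{128}} = 29 \cdot \frac{128}{191} = \frac{3712}{191}$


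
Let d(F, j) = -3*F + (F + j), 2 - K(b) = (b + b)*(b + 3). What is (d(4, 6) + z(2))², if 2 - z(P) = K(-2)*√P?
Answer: 72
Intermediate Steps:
K(b) = 2 - 2*b*(3 + b) (K(b) = 2 - (b + b)*(b + 3) = 2 - 2*b*(3 + b))
z(P) = 2 - 6*√P (z(P) = 2 - (2 - 6*(-2) - 2*(-2)²)*√P = 2 - (2 + 12 - 2*4)*√P = 2 - (2 + 12 - 8)*√P = 2 - 6*√P)
d(F, j) = j - 2*F
(d(4, 6) + z(2))² = ((6 - 2*4) + (2 - 6*√2))² = ((6 - 8) + (2 - 6*√2))² = (-2 + (2 - 6*√2))² = (-6*√2)² = 72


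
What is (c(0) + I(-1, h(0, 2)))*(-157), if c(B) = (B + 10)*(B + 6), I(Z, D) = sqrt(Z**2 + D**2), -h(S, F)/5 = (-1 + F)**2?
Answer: -9420 - 157*sqrt(26) ≈ -10221.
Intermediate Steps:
h(S, F) = -5*(-1 + F)**2
I(Z, D) = sqrt(D**2 + Z**2)
c(B) = (6 + B)*(10 + B) (c(B) = (10 + B)*(6 + B) = (6 + B)*(10 + B))
(c(0) + I(-1, h(0, 2)))*(-157) = ((60 + 0**2 + 16*0) + sqrt((-5*(-1 + 2)**2)**2 + (-1)**2))*(-157) = ((60 + 0 + 0) + sqrt((-5*1**2)**2 + 1))*(-157) = (60 + sqrt((-5*1)**2 + 1))*(-157) = (60 + sqrt((-5)**2 + 1))*(-157) = (60 + sqrt(25 + 1))*(-157) = (60 + sqrt(26))*(-157) = -9420 - 157*sqrt(26)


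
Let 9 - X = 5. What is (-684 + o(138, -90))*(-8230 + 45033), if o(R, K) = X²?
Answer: -24584404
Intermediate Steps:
X = 4 (X = 9 - 1*5 = 9 - 5 = 4)
o(R, K) = 16 (o(R, K) = 4² = 16)
(-684 + o(138, -90))*(-8230 + 45033) = (-684 + 16)*(-8230 + 45033) = -668*36803 = -24584404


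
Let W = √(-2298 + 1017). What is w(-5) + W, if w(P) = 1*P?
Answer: -5 + I*√1281 ≈ -5.0 + 35.791*I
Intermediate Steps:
W = I*√1281 (W = √(-1281) = I*√1281 ≈ 35.791*I)
w(P) = P
w(-5) + W = -5 + I*√1281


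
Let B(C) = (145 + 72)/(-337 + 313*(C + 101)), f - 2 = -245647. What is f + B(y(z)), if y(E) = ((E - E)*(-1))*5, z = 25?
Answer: -1097541829/4468 ≈ -2.4565e+5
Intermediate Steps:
f = -245645 (f = 2 - 245647 = -245645)
y(E) = 0 (y(E) = (0*(-1))*5 = 0*5 = 0)
B(C) = 217/(31276 + 313*C) (B(C) = 217/(-337 + 313*(101 + C)) = 217/(-337 + (31613 + 313*C)) = 217/(31276 + 313*C))
f + B(y(z)) = -245645 + 217/(31276 + 313*0) = -245645 + 217/(31276 + 0) = -245645 + 217/31276 = -245645 + 217*(1/31276) = -245645 + 31/4468 = -1097541829/4468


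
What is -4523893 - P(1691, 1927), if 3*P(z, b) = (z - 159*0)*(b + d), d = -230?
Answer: -16441306/3 ≈ -5.4804e+6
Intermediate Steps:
P(z, b) = z*(-230 + b)/3 (P(z, b) = ((z - 159*0)*(b - 230))/3 = ((z + 0)*(-230 + b))/3 = (z*(-230 + b))/3 = z*(-230 + b)/3)
-4523893 - P(1691, 1927) = -4523893 - 1691*(-230 + 1927)/3 = -4523893 - 1691*1697/3 = -4523893 - 1*2869627/3 = -4523893 - 2869627/3 = -16441306/3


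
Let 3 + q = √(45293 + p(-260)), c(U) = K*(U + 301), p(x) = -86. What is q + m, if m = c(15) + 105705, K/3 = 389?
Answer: 474474 + 3*√5023 ≈ 4.7469e+5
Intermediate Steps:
K = 1167 (K = 3*389 = 1167)
c(U) = 351267 + 1167*U (c(U) = 1167*(U + 301) = 1167*(301 + U) = 351267 + 1167*U)
m = 474477 (m = (351267 + 1167*15) + 105705 = (351267 + 17505) + 105705 = 368772 + 105705 = 474477)
q = -3 + 3*√5023 (q = -3 + √(45293 - 86) = -3 + √45207 = -3 + 3*√5023 ≈ 209.62)
q + m = (-3 + 3*√5023) + 474477 = 474474 + 3*√5023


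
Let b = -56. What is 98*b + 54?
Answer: -5434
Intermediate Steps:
98*b + 54 = 98*(-56) + 54 = -5488 + 54 = -5434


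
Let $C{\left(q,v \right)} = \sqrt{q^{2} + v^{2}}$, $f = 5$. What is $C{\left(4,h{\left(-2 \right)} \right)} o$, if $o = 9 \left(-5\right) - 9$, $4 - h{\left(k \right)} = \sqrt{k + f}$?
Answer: $- 54 \sqrt{35 - 8 \sqrt{3}} \approx -248.3$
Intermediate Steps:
$h{\left(k \right)} = 4 - \sqrt{5 + k}$ ($h{\left(k \right)} = 4 - \sqrt{k + 5} = 4 - \sqrt{5 + k}$)
$o = -54$ ($o = -45 - 9 = -54$)
$C{\left(4,h{\left(-2 \right)} \right)} o = \sqrt{4^{2} + \left(4 - \sqrt{5 - 2}\right)^{2}} \left(-54\right) = \sqrt{16 + \left(4 - \sqrt{3}\right)^{2}} \left(-54\right) = - 54 \sqrt{16 + \left(4 - \sqrt{3}\right)^{2}}$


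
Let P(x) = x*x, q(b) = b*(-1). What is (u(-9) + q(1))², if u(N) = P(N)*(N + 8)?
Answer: 6724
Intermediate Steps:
q(b) = -b
P(x) = x²
u(N) = N²*(8 + N) (u(N) = N²*(N + 8) = N²*(8 + N))
(u(-9) + q(1))² = ((-9)²*(8 - 9) - 1*1)² = (81*(-1) - 1)² = (-81 - 1)² = (-82)² = 6724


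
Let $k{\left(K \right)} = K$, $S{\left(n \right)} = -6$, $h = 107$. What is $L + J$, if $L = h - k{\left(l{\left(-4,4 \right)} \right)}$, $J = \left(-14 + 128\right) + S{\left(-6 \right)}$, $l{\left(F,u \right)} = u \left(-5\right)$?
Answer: $235$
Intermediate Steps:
$l{\left(F,u \right)} = - 5 u$
$J = 108$ ($J = \left(-14 + 128\right) - 6 = 114 - 6 = 108$)
$L = 127$ ($L = 107 - \left(-5\right) 4 = 107 - -20 = 107 + 20 = 127$)
$L + J = 127 + 108 = 235$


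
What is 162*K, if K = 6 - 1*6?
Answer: 0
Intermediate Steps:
K = 0 (K = 6 - 6 = 0)
162*K = 162*0 = 0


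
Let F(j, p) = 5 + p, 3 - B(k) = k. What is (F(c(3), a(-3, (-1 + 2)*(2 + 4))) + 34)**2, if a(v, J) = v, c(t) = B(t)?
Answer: 1296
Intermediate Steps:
B(k) = 3 - k
c(t) = 3 - t
(F(c(3), a(-3, (-1 + 2)*(2 + 4))) + 34)**2 = ((5 - 3) + 34)**2 = (2 + 34)**2 = 36**2 = 1296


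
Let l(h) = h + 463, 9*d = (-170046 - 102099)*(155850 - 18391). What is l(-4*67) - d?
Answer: 12469593770/3 ≈ 4.1565e+9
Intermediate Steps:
d = -12469593185/3 (d = ((-170046 - 102099)*(155850 - 18391))/9 = (-272145*137459)/9 = (⅑)*(-37408779555) = -12469593185/3 ≈ -4.1565e+9)
l(h) = 463 + h
l(-4*67) - d = (463 - 4*67) - 1*(-12469593185/3) = (463 - 268) + 12469593185/3 = 195 + 12469593185/3 = 12469593770/3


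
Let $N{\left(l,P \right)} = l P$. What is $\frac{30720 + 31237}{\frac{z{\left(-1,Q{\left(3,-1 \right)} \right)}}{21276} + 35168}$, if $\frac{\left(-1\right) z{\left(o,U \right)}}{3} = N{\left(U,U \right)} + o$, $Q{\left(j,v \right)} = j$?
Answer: $\frac{109849761}{62352862} \approx 1.7617$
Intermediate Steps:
$N{\left(l,P \right)} = P l$
$z{\left(o,U \right)} = - 3 o - 3 U^{2}$ ($z{\left(o,U \right)} = - 3 \left(U U + o\right) = - 3 \left(U^{2} + o\right) = - 3 \left(o + U^{2}\right) = - 3 o - 3 U^{2}$)
$\frac{30720 + 31237}{\frac{z{\left(-1,Q{\left(3,-1 \right)} \right)}}{21276} + 35168} = \frac{30720 + 31237}{\frac{\left(-3\right) \left(-1\right) - 3 \cdot 3^{2}}{21276} + 35168} = \frac{61957}{\left(3 - 27\right) \frac{1}{21276} + 35168} = \frac{61957}{\left(-24\right) \frac{1}{21276} + 35168} = \frac{61957}{- \frac{2}{1773} + 35168} = \frac{61957}{\frac{62352862}{1773}} = 61957 \cdot \frac{1773}{62352862} = \frac{109849761}{62352862}$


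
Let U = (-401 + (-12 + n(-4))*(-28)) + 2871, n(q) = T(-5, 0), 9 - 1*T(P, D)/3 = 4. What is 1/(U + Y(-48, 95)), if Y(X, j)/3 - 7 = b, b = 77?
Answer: 1/2638 ≈ 0.00037907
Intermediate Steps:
T(P, D) = 15 (T(P, D) = 27 - 3*4 = 27 - 12 = 15)
n(q) = 15
U = 2386 (U = (-401 + (-12 + 15)*(-28)) + 2871 = (-401 + 3*(-28)) + 2871 = (-401 - 84) + 2871 = -485 + 2871 = 2386)
Y(X, j) = 252 (Y(X, j) = 21 + 3*77 = 21 + 231 = 252)
1/(U + Y(-48, 95)) = 1/(2386 + 252) = 1/2638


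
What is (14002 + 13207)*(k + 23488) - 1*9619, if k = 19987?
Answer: 1182901656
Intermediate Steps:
(14002 + 13207)*(k + 23488) - 1*9619 = (14002 + 13207)*(19987 + 23488) - 1*9619 = 27209*43475 - 9619 = 1182911275 - 9619 = 1182901656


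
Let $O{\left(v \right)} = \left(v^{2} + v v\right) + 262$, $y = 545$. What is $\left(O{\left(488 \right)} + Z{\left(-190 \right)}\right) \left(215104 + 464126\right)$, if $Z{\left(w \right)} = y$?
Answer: $324057236850$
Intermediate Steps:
$Z{\left(w \right)} = 545$
$O{\left(v \right)} = 262 + 2 v^{2}$ ($O{\left(v \right)} = \left(v^{2} + v^{2}\right) + 262 = 2 v^{2} + 262 = 262 + 2 v^{2}$)
$\left(O{\left(488 \right)} + Z{\left(-190 \right)}\right) \left(215104 + 464126\right) = \left(\left(262 + 2 \cdot 488^{2}\right) + 545\right) \left(215104 + 464126\right) = \left(\left(262 + 2 \cdot 238144\right) + 545\right) 679230 = \left(\left(262 + 476288\right) + 545\right) 679230 = \left(476550 + 545\right) 679230 = 477095 \cdot 679230 = 324057236850$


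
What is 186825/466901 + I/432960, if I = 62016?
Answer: 572099398/1052861755 ≈ 0.54338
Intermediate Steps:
186825/466901 + I/432960 = 186825/466901 + 62016/432960 = 186825*(1/466901) + 62016*(1/432960) = 186825/466901 + 323/2255 = 572099398/1052861755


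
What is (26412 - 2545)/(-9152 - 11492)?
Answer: -23867/20644 ≈ -1.1561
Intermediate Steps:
(26412 - 2545)/(-9152 - 11492) = 23867/(-20644) = 23867*(-1/20644) = -23867/20644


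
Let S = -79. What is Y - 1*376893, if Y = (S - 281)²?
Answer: -247293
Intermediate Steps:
Y = 129600 (Y = (-79 - 281)² = (-360)² = 129600)
Y - 1*376893 = 129600 - 1*376893 = 129600 - 376893 = -247293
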